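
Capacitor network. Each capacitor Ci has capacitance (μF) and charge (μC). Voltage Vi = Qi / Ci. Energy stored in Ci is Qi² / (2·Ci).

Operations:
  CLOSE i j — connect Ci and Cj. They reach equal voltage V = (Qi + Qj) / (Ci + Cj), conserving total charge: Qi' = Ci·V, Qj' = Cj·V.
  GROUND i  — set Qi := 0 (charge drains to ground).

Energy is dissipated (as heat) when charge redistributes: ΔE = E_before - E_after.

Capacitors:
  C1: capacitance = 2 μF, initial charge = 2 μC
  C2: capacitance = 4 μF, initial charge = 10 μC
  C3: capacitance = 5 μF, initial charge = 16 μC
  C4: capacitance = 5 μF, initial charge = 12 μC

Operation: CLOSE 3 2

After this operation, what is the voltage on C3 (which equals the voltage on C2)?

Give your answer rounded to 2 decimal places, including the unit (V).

Initial: C1(2μF, Q=2μC, V=1.00V), C2(4μF, Q=10μC, V=2.50V), C3(5μF, Q=16μC, V=3.20V), C4(5μF, Q=12μC, V=2.40V)
Op 1: CLOSE 3-2: Q_total=26.00, C_total=9.00, V=2.89; Q3=14.44, Q2=11.56; dissipated=0.544

Answer: 2.89 V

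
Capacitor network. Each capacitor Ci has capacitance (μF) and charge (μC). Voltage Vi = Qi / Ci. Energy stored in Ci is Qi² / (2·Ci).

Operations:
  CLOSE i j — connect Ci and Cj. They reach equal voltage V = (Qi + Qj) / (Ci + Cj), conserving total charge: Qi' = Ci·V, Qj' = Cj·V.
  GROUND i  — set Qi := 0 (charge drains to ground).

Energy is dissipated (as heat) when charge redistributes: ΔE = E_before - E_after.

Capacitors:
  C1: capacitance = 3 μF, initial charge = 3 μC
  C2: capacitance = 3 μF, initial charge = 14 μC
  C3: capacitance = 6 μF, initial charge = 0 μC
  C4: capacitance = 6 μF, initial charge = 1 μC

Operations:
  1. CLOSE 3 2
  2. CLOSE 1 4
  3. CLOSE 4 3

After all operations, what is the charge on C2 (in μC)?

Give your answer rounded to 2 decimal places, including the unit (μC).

Initial: C1(3μF, Q=3μC, V=1.00V), C2(3μF, Q=14μC, V=4.67V), C3(6μF, Q=0μC, V=0.00V), C4(6μF, Q=1μC, V=0.17V)
Op 1: CLOSE 3-2: Q_total=14.00, C_total=9.00, V=1.56; Q3=9.33, Q2=4.67; dissipated=21.778
Op 2: CLOSE 1-4: Q_total=4.00, C_total=9.00, V=0.44; Q1=1.33, Q4=2.67; dissipated=0.694
Op 3: CLOSE 4-3: Q_total=12.00, C_total=12.00, V=1.00; Q4=6.00, Q3=6.00; dissipated=1.852
Final charges: Q1=1.33, Q2=4.67, Q3=6.00, Q4=6.00

Answer: 4.67 μC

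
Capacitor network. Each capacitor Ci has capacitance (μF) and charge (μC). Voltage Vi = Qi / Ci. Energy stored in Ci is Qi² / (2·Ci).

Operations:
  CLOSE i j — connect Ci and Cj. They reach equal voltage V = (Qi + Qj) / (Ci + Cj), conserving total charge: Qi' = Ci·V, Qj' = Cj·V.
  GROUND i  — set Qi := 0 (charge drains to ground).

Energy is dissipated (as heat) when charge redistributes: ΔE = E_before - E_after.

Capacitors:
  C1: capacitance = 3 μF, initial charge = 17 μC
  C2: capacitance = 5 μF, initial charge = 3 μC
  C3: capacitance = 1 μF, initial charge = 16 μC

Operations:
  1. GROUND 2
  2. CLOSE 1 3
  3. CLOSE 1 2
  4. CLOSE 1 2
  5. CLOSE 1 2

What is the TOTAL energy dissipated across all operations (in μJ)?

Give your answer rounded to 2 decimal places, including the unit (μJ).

Initial: C1(3μF, Q=17μC, V=5.67V), C2(5μF, Q=3μC, V=0.60V), C3(1μF, Q=16μC, V=16.00V)
Op 1: GROUND 2: Q2=0; energy lost=0.900
Op 2: CLOSE 1-3: Q_total=33.00, C_total=4.00, V=8.25; Q1=24.75, Q3=8.25; dissipated=40.042
Op 3: CLOSE 1-2: Q_total=24.75, C_total=8.00, V=3.09; Q1=9.28, Q2=15.47; dissipated=63.809
Op 4: CLOSE 1-2: Q_total=24.75, C_total=8.00, V=3.09; Q1=9.28, Q2=15.47; dissipated=0.000
Op 5: CLOSE 1-2: Q_total=24.75, C_total=8.00, V=3.09; Q1=9.28, Q2=15.47; dissipated=0.000
Total dissipated: 104.750 μJ

Answer: 104.75 μJ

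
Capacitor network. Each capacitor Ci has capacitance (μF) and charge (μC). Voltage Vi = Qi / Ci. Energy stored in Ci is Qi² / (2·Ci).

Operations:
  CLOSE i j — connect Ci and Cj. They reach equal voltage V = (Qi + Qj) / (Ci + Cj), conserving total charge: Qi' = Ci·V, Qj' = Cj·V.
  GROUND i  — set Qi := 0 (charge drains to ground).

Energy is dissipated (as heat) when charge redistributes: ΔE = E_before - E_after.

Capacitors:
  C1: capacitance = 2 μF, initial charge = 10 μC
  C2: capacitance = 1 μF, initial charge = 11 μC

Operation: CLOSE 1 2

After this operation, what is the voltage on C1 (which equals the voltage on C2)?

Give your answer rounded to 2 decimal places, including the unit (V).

Answer: 7.00 V

Derivation:
Initial: C1(2μF, Q=10μC, V=5.00V), C2(1μF, Q=11μC, V=11.00V)
Op 1: CLOSE 1-2: Q_total=21.00, C_total=3.00, V=7.00; Q1=14.00, Q2=7.00; dissipated=12.000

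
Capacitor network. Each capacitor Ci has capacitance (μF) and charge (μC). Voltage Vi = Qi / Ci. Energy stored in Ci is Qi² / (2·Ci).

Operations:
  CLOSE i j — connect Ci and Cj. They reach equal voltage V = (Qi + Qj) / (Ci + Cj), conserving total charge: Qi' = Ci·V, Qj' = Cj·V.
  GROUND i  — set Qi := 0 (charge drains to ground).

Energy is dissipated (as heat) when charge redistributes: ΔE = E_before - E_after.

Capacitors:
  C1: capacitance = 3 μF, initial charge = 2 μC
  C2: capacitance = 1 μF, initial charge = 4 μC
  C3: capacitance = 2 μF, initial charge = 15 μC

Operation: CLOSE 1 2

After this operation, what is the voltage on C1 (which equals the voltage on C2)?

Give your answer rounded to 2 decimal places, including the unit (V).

Answer: 1.50 V

Derivation:
Initial: C1(3μF, Q=2μC, V=0.67V), C2(1μF, Q=4μC, V=4.00V), C3(2μF, Q=15μC, V=7.50V)
Op 1: CLOSE 1-2: Q_total=6.00, C_total=4.00, V=1.50; Q1=4.50, Q2=1.50; dissipated=4.167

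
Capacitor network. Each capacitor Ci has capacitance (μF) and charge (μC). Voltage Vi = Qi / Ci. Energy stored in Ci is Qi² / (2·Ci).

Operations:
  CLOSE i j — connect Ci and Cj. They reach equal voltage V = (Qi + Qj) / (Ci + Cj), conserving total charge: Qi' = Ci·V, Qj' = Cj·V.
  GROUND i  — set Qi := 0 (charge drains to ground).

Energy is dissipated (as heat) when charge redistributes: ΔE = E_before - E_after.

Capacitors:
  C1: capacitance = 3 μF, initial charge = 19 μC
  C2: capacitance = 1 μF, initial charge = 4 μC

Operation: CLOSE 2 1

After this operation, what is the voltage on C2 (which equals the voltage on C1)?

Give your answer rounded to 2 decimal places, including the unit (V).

Answer: 5.75 V

Derivation:
Initial: C1(3μF, Q=19μC, V=6.33V), C2(1μF, Q=4μC, V=4.00V)
Op 1: CLOSE 2-1: Q_total=23.00, C_total=4.00, V=5.75; Q2=5.75, Q1=17.25; dissipated=2.042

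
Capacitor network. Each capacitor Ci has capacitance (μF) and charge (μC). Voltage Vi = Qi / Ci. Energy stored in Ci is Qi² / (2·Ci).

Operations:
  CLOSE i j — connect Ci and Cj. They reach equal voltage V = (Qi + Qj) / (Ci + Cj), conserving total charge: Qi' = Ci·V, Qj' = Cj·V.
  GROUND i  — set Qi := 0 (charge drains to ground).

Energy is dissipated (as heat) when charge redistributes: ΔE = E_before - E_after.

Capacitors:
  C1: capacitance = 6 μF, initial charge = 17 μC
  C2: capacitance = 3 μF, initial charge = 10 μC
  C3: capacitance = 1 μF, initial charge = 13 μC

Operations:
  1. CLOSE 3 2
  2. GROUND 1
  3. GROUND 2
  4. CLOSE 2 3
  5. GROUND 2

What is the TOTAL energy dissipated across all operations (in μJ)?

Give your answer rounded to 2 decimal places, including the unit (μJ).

Initial: C1(6μF, Q=17μC, V=2.83V), C2(3μF, Q=10μC, V=3.33V), C3(1μF, Q=13μC, V=13.00V)
Op 1: CLOSE 3-2: Q_total=23.00, C_total=4.00, V=5.75; Q3=5.75, Q2=17.25; dissipated=35.042
Op 2: GROUND 1: Q1=0; energy lost=24.083
Op 3: GROUND 2: Q2=0; energy lost=49.594
Op 4: CLOSE 2-3: Q_total=5.75, C_total=4.00, V=1.44; Q2=4.31, Q3=1.44; dissipated=12.398
Op 5: GROUND 2: Q2=0; energy lost=3.100
Total dissipated: 124.217 μJ

Answer: 124.22 μJ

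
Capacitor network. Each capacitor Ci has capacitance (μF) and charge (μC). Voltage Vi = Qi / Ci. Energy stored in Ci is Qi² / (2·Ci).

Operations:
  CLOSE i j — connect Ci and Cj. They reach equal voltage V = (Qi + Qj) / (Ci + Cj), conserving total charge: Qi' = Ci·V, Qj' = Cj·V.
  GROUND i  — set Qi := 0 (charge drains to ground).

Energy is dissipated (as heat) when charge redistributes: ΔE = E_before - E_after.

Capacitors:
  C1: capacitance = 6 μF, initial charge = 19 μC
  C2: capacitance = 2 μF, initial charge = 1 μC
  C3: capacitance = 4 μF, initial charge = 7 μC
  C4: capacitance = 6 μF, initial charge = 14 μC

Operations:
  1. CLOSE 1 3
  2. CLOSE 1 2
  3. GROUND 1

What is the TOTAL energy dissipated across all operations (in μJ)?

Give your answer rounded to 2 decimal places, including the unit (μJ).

Answer: 18.63 μJ

Derivation:
Initial: C1(6μF, Q=19μC, V=3.17V), C2(2μF, Q=1μC, V=0.50V), C3(4μF, Q=7μC, V=1.75V), C4(6μF, Q=14μC, V=2.33V)
Op 1: CLOSE 1-3: Q_total=26.00, C_total=10.00, V=2.60; Q1=15.60, Q3=10.40; dissipated=2.408
Op 2: CLOSE 1-2: Q_total=16.60, C_total=8.00, V=2.08; Q1=12.45, Q2=4.15; dissipated=3.308
Op 3: GROUND 1: Q1=0; energy lost=12.917
Total dissipated: 18.633 μJ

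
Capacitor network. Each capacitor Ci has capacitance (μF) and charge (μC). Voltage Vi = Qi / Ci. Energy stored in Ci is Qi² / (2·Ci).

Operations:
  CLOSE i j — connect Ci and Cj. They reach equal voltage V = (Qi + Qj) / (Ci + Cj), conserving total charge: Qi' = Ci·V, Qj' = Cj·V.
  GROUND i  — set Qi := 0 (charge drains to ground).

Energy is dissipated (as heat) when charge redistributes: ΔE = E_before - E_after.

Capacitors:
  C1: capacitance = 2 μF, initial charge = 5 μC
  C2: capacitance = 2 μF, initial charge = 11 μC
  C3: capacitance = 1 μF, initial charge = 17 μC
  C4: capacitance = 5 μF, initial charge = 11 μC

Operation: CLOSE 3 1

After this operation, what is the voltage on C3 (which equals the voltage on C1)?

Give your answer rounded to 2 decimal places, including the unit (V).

Answer: 7.33 V

Derivation:
Initial: C1(2μF, Q=5μC, V=2.50V), C2(2μF, Q=11μC, V=5.50V), C3(1μF, Q=17μC, V=17.00V), C4(5μF, Q=11μC, V=2.20V)
Op 1: CLOSE 3-1: Q_total=22.00, C_total=3.00, V=7.33; Q3=7.33, Q1=14.67; dissipated=70.083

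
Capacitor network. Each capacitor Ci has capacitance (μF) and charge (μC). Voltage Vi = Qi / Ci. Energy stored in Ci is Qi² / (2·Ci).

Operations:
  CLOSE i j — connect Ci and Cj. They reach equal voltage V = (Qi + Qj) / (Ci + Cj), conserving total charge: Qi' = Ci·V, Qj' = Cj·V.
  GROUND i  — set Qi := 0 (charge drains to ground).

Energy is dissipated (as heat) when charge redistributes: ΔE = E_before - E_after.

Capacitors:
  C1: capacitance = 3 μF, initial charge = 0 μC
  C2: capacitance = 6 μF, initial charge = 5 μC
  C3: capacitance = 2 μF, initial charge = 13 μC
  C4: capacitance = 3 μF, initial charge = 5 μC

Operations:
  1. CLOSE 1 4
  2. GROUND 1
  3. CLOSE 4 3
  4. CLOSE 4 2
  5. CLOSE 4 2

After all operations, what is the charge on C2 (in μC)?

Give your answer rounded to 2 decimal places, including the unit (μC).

Initial: C1(3μF, Q=0μC, V=0.00V), C2(6μF, Q=5μC, V=0.83V), C3(2μF, Q=13μC, V=6.50V), C4(3μF, Q=5μC, V=1.67V)
Op 1: CLOSE 1-4: Q_total=5.00, C_total=6.00, V=0.83; Q1=2.50, Q4=2.50; dissipated=2.083
Op 2: GROUND 1: Q1=0; energy lost=1.042
Op 3: CLOSE 4-3: Q_total=15.50, C_total=5.00, V=3.10; Q4=9.30, Q3=6.20; dissipated=19.267
Op 4: CLOSE 4-2: Q_total=14.30, C_total=9.00, V=1.59; Q4=4.77, Q2=9.53; dissipated=5.138
Op 5: CLOSE 4-2: Q_total=14.30, C_total=9.00, V=1.59; Q4=4.77, Q2=9.53; dissipated=0.000
Final charges: Q1=0.00, Q2=9.53, Q3=6.20, Q4=4.77

Answer: 9.53 μC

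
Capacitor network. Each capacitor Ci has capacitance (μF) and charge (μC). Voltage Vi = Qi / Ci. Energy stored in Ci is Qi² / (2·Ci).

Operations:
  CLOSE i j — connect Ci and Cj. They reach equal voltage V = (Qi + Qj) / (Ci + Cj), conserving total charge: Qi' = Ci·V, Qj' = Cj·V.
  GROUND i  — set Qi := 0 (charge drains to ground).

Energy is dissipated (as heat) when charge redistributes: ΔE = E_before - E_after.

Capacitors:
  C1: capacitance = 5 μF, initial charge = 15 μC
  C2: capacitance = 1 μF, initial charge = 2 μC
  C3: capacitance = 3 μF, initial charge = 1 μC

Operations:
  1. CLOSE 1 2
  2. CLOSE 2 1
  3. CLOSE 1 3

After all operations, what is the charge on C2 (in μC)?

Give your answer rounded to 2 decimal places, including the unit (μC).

Initial: C1(5μF, Q=15μC, V=3.00V), C2(1μF, Q=2μC, V=2.00V), C3(3μF, Q=1μC, V=0.33V)
Op 1: CLOSE 1-2: Q_total=17.00, C_total=6.00, V=2.83; Q1=14.17, Q2=2.83; dissipated=0.417
Op 2: CLOSE 2-1: Q_total=17.00, C_total=6.00, V=2.83; Q2=2.83, Q1=14.17; dissipated=0.000
Op 3: CLOSE 1-3: Q_total=15.17, C_total=8.00, V=1.90; Q1=9.48, Q3=5.69; dissipated=5.859
Final charges: Q1=9.48, Q2=2.83, Q3=5.69

Answer: 2.83 μC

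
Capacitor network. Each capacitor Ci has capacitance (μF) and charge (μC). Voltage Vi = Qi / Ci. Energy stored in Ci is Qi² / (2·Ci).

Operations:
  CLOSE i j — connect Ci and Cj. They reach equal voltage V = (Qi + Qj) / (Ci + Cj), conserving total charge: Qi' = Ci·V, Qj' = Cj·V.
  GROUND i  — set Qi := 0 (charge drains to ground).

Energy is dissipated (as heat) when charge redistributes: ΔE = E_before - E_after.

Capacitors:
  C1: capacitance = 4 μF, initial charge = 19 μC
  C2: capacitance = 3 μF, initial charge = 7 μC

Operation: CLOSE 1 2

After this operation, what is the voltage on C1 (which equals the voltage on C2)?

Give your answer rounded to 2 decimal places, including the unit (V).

Initial: C1(4μF, Q=19μC, V=4.75V), C2(3μF, Q=7μC, V=2.33V)
Op 1: CLOSE 1-2: Q_total=26.00, C_total=7.00, V=3.71; Q1=14.86, Q2=11.14; dissipated=5.006

Answer: 3.71 V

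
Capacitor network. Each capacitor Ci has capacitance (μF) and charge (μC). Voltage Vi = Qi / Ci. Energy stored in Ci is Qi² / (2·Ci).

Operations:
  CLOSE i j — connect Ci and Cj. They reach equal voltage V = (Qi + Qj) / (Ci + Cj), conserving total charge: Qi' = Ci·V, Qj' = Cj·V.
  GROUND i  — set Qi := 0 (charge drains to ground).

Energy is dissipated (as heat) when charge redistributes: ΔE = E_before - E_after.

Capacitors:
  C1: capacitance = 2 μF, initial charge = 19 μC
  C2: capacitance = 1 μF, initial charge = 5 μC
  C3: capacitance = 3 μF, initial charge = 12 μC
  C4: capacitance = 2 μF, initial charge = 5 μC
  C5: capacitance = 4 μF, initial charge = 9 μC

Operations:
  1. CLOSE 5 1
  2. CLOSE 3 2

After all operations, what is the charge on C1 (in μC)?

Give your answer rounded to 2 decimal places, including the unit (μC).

Answer: 9.33 μC

Derivation:
Initial: C1(2μF, Q=19μC, V=9.50V), C2(1μF, Q=5μC, V=5.00V), C3(3μF, Q=12μC, V=4.00V), C4(2μF, Q=5μC, V=2.50V), C5(4μF, Q=9μC, V=2.25V)
Op 1: CLOSE 5-1: Q_total=28.00, C_total=6.00, V=4.67; Q5=18.67, Q1=9.33; dissipated=35.042
Op 2: CLOSE 3-2: Q_total=17.00, C_total=4.00, V=4.25; Q3=12.75, Q2=4.25; dissipated=0.375
Final charges: Q1=9.33, Q2=4.25, Q3=12.75, Q4=5.00, Q5=18.67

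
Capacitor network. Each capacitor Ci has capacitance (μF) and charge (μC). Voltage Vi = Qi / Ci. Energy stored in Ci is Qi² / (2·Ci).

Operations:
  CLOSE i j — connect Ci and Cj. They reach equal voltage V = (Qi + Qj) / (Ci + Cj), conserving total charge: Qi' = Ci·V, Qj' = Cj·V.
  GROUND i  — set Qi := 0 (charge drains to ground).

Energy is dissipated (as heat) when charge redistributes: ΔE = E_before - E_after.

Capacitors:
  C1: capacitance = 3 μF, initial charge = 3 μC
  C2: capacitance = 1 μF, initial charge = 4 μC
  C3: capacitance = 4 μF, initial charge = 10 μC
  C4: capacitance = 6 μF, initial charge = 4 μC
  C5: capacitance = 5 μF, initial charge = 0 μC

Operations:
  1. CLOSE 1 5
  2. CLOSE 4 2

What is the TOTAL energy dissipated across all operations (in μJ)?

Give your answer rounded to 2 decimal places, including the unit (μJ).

Answer: 5.70 μJ

Derivation:
Initial: C1(3μF, Q=3μC, V=1.00V), C2(1μF, Q=4μC, V=4.00V), C3(4μF, Q=10μC, V=2.50V), C4(6μF, Q=4μC, V=0.67V), C5(5μF, Q=0μC, V=0.00V)
Op 1: CLOSE 1-5: Q_total=3.00, C_total=8.00, V=0.38; Q1=1.12, Q5=1.88; dissipated=0.938
Op 2: CLOSE 4-2: Q_total=8.00, C_total=7.00, V=1.14; Q4=6.86, Q2=1.14; dissipated=4.762
Total dissipated: 5.699 μJ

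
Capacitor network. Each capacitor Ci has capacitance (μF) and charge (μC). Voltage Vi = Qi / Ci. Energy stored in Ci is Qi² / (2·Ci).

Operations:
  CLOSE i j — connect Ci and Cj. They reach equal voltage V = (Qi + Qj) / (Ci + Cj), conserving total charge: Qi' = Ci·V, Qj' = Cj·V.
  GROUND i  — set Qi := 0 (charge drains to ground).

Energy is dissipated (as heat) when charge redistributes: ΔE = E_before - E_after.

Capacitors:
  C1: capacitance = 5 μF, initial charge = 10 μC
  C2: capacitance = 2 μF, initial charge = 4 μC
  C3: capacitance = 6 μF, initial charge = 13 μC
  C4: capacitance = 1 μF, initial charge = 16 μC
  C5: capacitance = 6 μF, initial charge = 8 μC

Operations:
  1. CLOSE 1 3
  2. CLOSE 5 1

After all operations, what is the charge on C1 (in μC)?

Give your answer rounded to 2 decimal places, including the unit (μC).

Initial: C1(5μF, Q=10μC, V=2.00V), C2(2μF, Q=4μC, V=2.00V), C3(6μF, Q=13μC, V=2.17V), C4(1μF, Q=16μC, V=16.00V), C5(6μF, Q=8μC, V=1.33V)
Op 1: CLOSE 1-3: Q_total=23.00, C_total=11.00, V=2.09; Q1=10.45, Q3=12.55; dissipated=0.038
Op 2: CLOSE 5-1: Q_total=18.45, C_total=11.00, V=1.68; Q5=10.07, Q1=8.39; dissipated=0.783
Final charges: Q1=8.39, Q2=4.00, Q3=12.55, Q4=16.00, Q5=10.07

Answer: 8.39 μC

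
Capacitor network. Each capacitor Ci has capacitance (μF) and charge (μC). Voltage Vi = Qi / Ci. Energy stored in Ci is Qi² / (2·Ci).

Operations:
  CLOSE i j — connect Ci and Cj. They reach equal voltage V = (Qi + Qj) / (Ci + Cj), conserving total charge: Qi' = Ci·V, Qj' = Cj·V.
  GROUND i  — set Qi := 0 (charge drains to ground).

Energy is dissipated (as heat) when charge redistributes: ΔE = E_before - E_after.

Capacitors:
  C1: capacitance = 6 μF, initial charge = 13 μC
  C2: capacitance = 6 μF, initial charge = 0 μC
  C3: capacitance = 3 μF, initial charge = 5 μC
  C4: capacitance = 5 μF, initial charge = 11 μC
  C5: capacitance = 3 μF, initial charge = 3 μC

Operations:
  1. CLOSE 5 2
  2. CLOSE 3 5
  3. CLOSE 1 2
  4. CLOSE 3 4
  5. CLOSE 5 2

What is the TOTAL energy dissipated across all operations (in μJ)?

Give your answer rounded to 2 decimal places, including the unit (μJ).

Answer: 8.79 μJ

Derivation:
Initial: C1(6μF, Q=13μC, V=2.17V), C2(6μF, Q=0μC, V=0.00V), C3(3μF, Q=5μC, V=1.67V), C4(5μF, Q=11μC, V=2.20V), C5(3μF, Q=3μC, V=1.00V)
Op 1: CLOSE 5-2: Q_total=3.00, C_total=9.00, V=0.33; Q5=1.00, Q2=2.00; dissipated=1.000
Op 2: CLOSE 3-5: Q_total=6.00, C_total=6.00, V=1.00; Q3=3.00, Q5=3.00; dissipated=1.333
Op 3: CLOSE 1-2: Q_total=15.00, C_total=12.00, V=1.25; Q1=7.50, Q2=7.50; dissipated=5.042
Op 4: CLOSE 3-4: Q_total=14.00, C_total=8.00, V=1.75; Q3=5.25, Q4=8.75; dissipated=1.350
Op 5: CLOSE 5-2: Q_total=10.50, C_total=9.00, V=1.17; Q5=3.50, Q2=7.00; dissipated=0.062
Total dissipated: 8.787 μJ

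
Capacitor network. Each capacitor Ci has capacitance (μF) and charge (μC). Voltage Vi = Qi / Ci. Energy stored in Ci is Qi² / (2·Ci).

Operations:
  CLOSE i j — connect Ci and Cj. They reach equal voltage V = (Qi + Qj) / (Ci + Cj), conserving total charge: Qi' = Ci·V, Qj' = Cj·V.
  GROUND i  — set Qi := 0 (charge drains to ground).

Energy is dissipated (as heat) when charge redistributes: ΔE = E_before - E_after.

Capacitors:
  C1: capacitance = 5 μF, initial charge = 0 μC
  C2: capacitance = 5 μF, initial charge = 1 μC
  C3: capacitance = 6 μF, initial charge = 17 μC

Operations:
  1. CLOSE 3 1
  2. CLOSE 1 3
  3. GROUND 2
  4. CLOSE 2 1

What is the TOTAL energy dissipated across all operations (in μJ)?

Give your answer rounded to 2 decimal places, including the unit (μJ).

Answer: 14.03 μJ

Derivation:
Initial: C1(5μF, Q=0μC, V=0.00V), C2(5μF, Q=1μC, V=0.20V), C3(6μF, Q=17μC, V=2.83V)
Op 1: CLOSE 3-1: Q_total=17.00, C_total=11.00, V=1.55; Q3=9.27, Q1=7.73; dissipated=10.947
Op 2: CLOSE 1-3: Q_total=17.00, C_total=11.00, V=1.55; Q1=7.73, Q3=9.27; dissipated=0.000
Op 3: GROUND 2: Q2=0; energy lost=0.100
Op 4: CLOSE 2-1: Q_total=7.73, C_total=10.00, V=0.77; Q2=3.86, Q1=3.86; dissipated=2.986
Total dissipated: 14.033 μJ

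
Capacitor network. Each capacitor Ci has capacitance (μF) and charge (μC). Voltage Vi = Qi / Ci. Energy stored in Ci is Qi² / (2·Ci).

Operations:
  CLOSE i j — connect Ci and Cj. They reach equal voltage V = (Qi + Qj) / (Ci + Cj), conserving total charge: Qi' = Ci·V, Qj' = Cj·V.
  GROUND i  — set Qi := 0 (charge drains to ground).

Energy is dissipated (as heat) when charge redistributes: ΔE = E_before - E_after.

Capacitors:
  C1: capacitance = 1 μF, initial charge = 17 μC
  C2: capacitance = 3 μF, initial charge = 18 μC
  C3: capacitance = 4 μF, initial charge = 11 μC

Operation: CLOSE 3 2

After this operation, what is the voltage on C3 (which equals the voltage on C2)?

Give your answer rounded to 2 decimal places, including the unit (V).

Answer: 4.14 V

Derivation:
Initial: C1(1μF, Q=17μC, V=17.00V), C2(3μF, Q=18μC, V=6.00V), C3(4μF, Q=11μC, V=2.75V)
Op 1: CLOSE 3-2: Q_total=29.00, C_total=7.00, V=4.14; Q3=16.57, Q2=12.43; dissipated=9.054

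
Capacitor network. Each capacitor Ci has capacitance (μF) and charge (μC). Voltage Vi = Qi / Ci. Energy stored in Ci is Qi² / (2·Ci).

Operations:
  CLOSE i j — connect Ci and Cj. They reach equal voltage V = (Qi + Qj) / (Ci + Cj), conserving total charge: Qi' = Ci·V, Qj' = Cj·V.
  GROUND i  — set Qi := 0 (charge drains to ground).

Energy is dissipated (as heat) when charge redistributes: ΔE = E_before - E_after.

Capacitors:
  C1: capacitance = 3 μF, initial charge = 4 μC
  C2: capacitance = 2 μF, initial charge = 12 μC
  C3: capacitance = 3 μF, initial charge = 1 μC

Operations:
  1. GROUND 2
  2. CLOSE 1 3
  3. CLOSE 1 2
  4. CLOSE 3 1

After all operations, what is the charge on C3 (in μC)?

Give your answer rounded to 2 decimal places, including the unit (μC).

Initial: C1(3μF, Q=4μC, V=1.33V), C2(2μF, Q=12μC, V=6.00V), C3(3μF, Q=1μC, V=0.33V)
Op 1: GROUND 2: Q2=0; energy lost=36.000
Op 2: CLOSE 1-3: Q_total=5.00, C_total=6.00, V=0.83; Q1=2.50, Q3=2.50; dissipated=0.750
Op 3: CLOSE 1-2: Q_total=2.50, C_total=5.00, V=0.50; Q1=1.50, Q2=1.00; dissipated=0.417
Op 4: CLOSE 3-1: Q_total=4.00, C_total=6.00, V=0.67; Q3=2.00, Q1=2.00; dissipated=0.083
Final charges: Q1=2.00, Q2=1.00, Q3=2.00

Answer: 2.00 μC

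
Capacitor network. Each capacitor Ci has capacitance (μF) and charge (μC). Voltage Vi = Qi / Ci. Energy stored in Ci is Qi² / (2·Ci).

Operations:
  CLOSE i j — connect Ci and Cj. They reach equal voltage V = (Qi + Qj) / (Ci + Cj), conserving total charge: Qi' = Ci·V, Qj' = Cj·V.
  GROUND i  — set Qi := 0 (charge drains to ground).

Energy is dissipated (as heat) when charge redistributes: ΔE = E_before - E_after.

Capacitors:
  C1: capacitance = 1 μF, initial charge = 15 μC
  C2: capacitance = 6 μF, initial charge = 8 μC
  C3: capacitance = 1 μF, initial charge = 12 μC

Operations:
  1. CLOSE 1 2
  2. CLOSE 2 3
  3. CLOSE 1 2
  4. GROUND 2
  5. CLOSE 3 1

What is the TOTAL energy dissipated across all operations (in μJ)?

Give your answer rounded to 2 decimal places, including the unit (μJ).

Initial: C1(1μF, Q=15μC, V=15.00V), C2(6μF, Q=8μC, V=1.33V), C3(1μF, Q=12μC, V=12.00V)
Op 1: CLOSE 1-2: Q_total=23.00, C_total=7.00, V=3.29; Q1=3.29, Q2=19.71; dissipated=80.048
Op 2: CLOSE 2-3: Q_total=31.71, C_total=7.00, V=4.53; Q2=27.18, Q3=4.53; dissipated=32.545
Op 3: CLOSE 1-2: Q_total=30.47, C_total=7.00, V=4.35; Q1=4.35, Q2=26.12; dissipated=0.664
Op 4: GROUND 2: Q2=0; energy lost=56.840
Op 5: CLOSE 3-1: Q_total=8.88, C_total=2.00, V=4.44; Q3=4.44, Q1=4.44; dissipated=0.008
Total dissipated: 170.105 μJ

Answer: 170.10 μJ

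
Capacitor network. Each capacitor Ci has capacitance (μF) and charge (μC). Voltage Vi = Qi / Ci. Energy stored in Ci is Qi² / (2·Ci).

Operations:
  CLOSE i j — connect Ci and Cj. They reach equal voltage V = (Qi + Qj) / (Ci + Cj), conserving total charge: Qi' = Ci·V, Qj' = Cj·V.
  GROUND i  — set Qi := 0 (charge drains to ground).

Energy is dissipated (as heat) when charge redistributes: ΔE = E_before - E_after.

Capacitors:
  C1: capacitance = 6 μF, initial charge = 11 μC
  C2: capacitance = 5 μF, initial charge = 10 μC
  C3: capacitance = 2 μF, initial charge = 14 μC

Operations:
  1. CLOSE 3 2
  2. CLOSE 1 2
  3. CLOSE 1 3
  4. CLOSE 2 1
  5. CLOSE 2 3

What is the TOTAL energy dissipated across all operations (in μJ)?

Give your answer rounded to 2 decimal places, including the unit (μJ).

Initial: C1(6μF, Q=11μC, V=1.83V), C2(5μF, Q=10μC, V=2.00V), C3(2μF, Q=14μC, V=7.00V)
Op 1: CLOSE 3-2: Q_total=24.00, C_total=7.00, V=3.43; Q3=6.86, Q2=17.14; dissipated=17.857
Op 2: CLOSE 1-2: Q_total=28.14, C_total=11.00, V=2.56; Q1=15.35, Q2=12.79; dissipated=3.470
Op 3: CLOSE 1-3: Q_total=22.21, C_total=8.00, V=2.78; Q1=16.66, Q3=5.55; dissipated=0.568
Op 4: CLOSE 2-1: Q_total=29.45, C_total=11.00, V=2.68; Q2=13.39, Q1=16.06; dissipated=0.065
Op 5: CLOSE 2-3: Q_total=18.94, C_total=7.00, V=2.71; Q2=13.53, Q3=5.41; dissipated=0.007
Total dissipated: 21.967 μJ

Answer: 21.97 μJ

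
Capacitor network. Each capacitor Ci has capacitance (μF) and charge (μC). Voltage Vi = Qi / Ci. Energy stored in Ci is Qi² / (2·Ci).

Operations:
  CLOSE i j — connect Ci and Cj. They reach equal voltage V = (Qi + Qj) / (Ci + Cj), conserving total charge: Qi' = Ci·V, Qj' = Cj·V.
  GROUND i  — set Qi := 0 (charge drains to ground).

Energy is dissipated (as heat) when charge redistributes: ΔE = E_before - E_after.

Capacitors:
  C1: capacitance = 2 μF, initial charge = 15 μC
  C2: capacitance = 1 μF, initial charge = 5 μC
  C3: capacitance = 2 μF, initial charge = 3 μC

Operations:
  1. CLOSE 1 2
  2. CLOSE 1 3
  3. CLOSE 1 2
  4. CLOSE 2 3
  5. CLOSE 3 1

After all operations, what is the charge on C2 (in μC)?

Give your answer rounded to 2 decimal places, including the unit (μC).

Initial: C1(2μF, Q=15μC, V=7.50V), C2(1μF, Q=5μC, V=5.00V), C3(2μF, Q=3μC, V=1.50V)
Op 1: CLOSE 1-2: Q_total=20.00, C_total=3.00, V=6.67; Q1=13.33, Q2=6.67; dissipated=2.083
Op 2: CLOSE 1-3: Q_total=16.33, C_total=4.00, V=4.08; Q1=8.17, Q3=8.17; dissipated=13.347
Op 3: CLOSE 1-2: Q_total=14.83, C_total=3.00, V=4.94; Q1=9.89, Q2=4.94; dissipated=2.225
Op 4: CLOSE 2-3: Q_total=13.11, C_total=3.00, V=4.37; Q2=4.37, Q3=8.74; dissipated=0.247
Op 5: CLOSE 3-1: Q_total=18.63, C_total=4.00, V=4.66; Q3=9.31, Q1=9.31; dissipated=0.165
Final charges: Q1=9.31, Q2=4.37, Q3=9.31

Answer: 4.37 μC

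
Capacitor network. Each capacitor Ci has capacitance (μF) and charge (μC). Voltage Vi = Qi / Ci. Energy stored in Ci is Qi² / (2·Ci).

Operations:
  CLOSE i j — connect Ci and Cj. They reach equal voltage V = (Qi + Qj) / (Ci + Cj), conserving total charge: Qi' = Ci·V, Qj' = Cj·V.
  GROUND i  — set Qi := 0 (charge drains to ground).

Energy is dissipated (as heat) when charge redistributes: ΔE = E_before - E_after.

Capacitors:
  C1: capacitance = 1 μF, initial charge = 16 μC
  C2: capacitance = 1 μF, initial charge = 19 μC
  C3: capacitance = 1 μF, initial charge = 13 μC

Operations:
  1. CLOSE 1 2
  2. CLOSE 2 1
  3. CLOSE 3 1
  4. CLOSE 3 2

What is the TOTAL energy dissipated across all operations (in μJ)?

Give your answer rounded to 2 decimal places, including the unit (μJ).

Initial: C1(1μF, Q=16μC, V=16.00V), C2(1μF, Q=19μC, V=19.00V), C3(1μF, Q=13μC, V=13.00V)
Op 1: CLOSE 1-2: Q_total=35.00, C_total=2.00, V=17.50; Q1=17.50, Q2=17.50; dissipated=2.250
Op 2: CLOSE 2-1: Q_total=35.00, C_total=2.00, V=17.50; Q2=17.50, Q1=17.50; dissipated=0.000
Op 3: CLOSE 3-1: Q_total=30.50, C_total=2.00, V=15.25; Q3=15.25, Q1=15.25; dissipated=5.062
Op 4: CLOSE 3-2: Q_total=32.75, C_total=2.00, V=16.38; Q3=16.38, Q2=16.38; dissipated=1.266
Total dissipated: 8.578 μJ

Answer: 8.58 μJ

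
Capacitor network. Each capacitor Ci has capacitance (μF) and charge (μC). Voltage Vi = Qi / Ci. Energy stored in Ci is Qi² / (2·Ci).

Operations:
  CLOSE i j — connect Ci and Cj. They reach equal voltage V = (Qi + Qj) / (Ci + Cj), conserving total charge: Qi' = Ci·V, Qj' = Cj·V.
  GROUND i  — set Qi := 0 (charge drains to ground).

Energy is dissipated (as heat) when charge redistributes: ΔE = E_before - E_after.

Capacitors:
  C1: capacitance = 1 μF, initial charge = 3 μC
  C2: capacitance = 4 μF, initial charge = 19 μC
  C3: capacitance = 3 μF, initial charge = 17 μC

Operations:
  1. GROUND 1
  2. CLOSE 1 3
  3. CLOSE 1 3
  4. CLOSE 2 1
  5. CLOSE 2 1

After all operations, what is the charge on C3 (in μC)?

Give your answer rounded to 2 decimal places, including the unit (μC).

Initial: C1(1μF, Q=3μC, V=3.00V), C2(4μF, Q=19μC, V=4.75V), C3(3μF, Q=17μC, V=5.67V)
Op 1: GROUND 1: Q1=0; energy lost=4.500
Op 2: CLOSE 1-3: Q_total=17.00, C_total=4.00, V=4.25; Q1=4.25, Q3=12.75; dissipated=12.042
Op 3: CLOSE 1-3: Q_total=17.00, C_total=4.00, V=4.25; Q1=4.25, Q3=12.75; dissipated=0.000
Op 4: CLOSE 2-1: Q_total=23.25, C_total=5.00, V=4.65; Q2=18.60, Q1=4.65; dissipated=0.100
Op 5: CLOSE 2-1: Q_total=23.25, C_total=5.00, V=4.65; Q2=18.60, Q1=4.65; dissipated=0.000
Final charges: Q1=4.65, Q2=18.60, Q3=12.75

Answer: 12.75 μC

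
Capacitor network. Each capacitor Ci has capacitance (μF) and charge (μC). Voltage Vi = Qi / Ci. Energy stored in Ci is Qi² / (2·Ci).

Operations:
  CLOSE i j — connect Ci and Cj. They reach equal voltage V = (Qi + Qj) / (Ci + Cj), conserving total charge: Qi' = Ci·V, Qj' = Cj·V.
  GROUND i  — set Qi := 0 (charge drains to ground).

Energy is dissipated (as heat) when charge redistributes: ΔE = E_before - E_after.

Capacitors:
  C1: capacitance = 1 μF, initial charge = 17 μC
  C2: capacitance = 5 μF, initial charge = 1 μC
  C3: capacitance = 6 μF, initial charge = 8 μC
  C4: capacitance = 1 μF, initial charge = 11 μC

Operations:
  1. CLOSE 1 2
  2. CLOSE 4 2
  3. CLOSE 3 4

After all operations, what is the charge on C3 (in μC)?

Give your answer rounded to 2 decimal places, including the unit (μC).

Initial: C1(1μF, Q=17μC, V=17.00V), C2(5μF, Q=1μC, V=0.20V), C3(6μF, Q=8μC, V=1.33V), C4(1μF, Q=11μC, V=11.00V)
Op 1: CLOSE 1-2: Q_total=18.00, C_total=6.00, V=3.00; Q1=3.00, Q2=15.00; dissipated=117.600
Op 2: CLOSE 4-2: Q_total=26.00, C_total=6.00, V=4.33; Q4=4.33, Q2=21.67; dissipated=26.667
Op 3: CLOSE 3-4: Q_total=12.33, C_total=7.00, V=1.76; Q3=10.57, Q4=1.76; dissipated=3.857
Final charges: Q1=3.00, Q2=21.67, Q3=10.57, Q4=1.76

Answer: 10.57 μC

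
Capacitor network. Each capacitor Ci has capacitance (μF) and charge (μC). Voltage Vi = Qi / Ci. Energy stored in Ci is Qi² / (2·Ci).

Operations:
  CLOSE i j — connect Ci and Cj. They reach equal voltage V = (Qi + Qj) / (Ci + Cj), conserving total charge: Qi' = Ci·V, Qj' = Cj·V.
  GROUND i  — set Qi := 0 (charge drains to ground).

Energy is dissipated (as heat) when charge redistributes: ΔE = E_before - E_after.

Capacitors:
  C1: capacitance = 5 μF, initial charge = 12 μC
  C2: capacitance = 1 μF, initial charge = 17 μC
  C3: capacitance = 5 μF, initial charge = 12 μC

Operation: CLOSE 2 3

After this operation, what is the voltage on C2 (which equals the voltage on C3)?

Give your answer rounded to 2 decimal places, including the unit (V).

Answer: 4.83 V

Derivation:
Initial: C1(5μF, Q=12μC, V=2.40V), C2(1μF, Q=17μC, V=17.00V), C3(5μF, Q=12μC, V=2.40V)
Op 1: CLOSE 2-3: Q_total=29.00, C_total=6.00, V=4.83; Q2=4.83, Q3=24.17; dissipated=88.817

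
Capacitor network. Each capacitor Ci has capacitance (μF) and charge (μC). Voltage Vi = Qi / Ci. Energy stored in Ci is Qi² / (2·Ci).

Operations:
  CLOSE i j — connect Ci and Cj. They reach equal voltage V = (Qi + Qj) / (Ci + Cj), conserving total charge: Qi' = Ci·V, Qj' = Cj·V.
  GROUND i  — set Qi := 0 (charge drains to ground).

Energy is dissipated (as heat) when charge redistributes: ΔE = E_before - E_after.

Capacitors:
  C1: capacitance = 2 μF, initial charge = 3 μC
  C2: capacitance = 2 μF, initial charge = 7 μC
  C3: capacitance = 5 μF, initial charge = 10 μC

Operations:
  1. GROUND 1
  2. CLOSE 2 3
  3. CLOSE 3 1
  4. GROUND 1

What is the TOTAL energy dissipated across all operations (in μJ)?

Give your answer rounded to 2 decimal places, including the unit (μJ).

Answer: 11.08 μJ

Derivation:
Initial: C1(2μF, Q=3μC, V=1.50V), C2(2μF, Q=7μC, V=3.50V), C3(5μF, Q=10μC, V=2.00V)
Op 1: GROUND 1: Q1=0; energy lost=2.250
Op 2: CLOSE 2-3: Q_total=17.00, C_total=7.00, V=2.43; Q2=4.86, Q3=12.14; dissipated=1.607
Op 3: CLOSE 3-1: Q_total=12.14, C_total=7.00, V=1.73; Q3=8.67, Q1=3.47; dissipated=4.213
Op 4: GROUND 1: Q1=0; energy lost=3.009
Total dissipated: 11.079 μJ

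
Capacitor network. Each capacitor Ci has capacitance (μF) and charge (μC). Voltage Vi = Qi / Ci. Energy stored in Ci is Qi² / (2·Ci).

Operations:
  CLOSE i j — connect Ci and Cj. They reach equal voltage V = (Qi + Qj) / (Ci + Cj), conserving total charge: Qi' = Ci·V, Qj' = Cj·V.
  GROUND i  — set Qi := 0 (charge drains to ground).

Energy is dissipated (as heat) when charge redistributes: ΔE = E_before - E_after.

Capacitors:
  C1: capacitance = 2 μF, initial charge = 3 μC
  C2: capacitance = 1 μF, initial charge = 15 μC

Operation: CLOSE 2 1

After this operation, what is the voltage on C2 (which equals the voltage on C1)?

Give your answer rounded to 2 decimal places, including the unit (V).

Answer: 6.00 V

Derivation:
Initial: C1(2μF, Q=3μC, V=1.50V), C2(1μF, Q=15μC, V=15.00V)
Op 1: CLOSE 2-1: Q_total=18.00, C_total=3.00, V=6.00; Q2=6.00, Q1=12.00; dissipated=60.750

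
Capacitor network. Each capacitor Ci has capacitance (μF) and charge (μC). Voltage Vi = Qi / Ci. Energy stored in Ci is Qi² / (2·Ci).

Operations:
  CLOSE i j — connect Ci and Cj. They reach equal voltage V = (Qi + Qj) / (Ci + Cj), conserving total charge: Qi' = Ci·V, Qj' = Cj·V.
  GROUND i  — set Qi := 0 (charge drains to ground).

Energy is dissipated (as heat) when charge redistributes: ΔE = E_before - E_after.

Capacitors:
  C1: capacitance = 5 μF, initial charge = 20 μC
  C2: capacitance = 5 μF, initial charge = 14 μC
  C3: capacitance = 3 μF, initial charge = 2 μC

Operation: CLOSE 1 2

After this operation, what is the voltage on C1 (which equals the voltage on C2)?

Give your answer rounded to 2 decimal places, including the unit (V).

Initial: C1(5μF, Q=20μC, V=4.00V), C2(5μF, Q=14μC, V=2.80V), C3(3μF, Q=2μC, V=0.67V)
Op 1: CLOSE 1-2: Q_total=34.00, C_total=10.00, V=3.40; Q1=17.00, Q2=17.00; dissipated=1.800

Answer: 3.40 V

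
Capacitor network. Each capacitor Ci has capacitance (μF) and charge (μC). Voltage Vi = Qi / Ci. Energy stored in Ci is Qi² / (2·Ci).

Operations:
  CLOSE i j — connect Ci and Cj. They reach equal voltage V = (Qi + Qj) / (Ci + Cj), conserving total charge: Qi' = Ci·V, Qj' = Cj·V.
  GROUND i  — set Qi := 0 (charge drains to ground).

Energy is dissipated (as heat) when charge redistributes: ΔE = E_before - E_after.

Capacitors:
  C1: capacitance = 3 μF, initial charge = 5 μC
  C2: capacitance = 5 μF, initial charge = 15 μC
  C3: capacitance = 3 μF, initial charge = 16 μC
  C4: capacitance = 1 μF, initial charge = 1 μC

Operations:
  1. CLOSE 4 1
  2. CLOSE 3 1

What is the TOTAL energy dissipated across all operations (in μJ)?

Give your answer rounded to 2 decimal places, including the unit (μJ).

Answer: 11.19 μJ

Derivation:
Initial: C1(3μF, Q=5μC, V=1.67V), C2(5μF, Q=15μC, V=3.00V), C3(3μF, Q=16μC, V=5.33V), C4(1μF, Q=1μC, V=1.00V)
Op 1: CLOSE 4-1: Q_total=6.00, C_total=4.00, V=1.50; Q4=1.50, Q1=4.50; dissipated=0.167
Op 2: CLOSE 3-1: Q_total=20.50, C_total=6.00, V=3.42; Q3=10.25, Q1=10.25; dissipated=11.021
Total dissipated: 11.188 μJ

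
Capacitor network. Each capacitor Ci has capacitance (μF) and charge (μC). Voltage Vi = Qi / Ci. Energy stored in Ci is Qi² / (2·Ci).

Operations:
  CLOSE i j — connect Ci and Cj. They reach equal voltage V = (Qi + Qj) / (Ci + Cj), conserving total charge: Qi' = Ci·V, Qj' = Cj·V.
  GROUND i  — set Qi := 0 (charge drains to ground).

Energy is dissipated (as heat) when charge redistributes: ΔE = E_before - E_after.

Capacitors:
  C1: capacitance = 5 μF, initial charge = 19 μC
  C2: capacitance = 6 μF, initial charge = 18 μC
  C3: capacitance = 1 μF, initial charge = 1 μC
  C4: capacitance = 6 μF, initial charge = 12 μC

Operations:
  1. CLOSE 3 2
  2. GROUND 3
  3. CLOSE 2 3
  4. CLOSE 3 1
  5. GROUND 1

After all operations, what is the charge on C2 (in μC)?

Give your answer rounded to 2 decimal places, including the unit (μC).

Initial: C1(5μF, Q=19μC, V=3.80V), C2(6μF, Q=18μC, V=3.00V), C3(1μF, Q=1μC, V=1.00V), C4(6μF, Q=12μC, V=2.00V)
Op 1: CLOSE 3-2: Q_total=19.00, C_total=7.00, V=2.71; Q3=2.71, Q2=16.29; dissipated=1.714
Op 2: GROUND 3: Q3=0; energy lost=3.684
Op 3: CLOSE 2-3: Q_total=16.29, C_total=7.00, V=2.33; Q2=13.96, Q3=2.33; dissipated=3.157
Op 4: CLOSE 3-1: Q_total=21.33, C_total=6.00, V=3.55; Q3=3.55, Q1=17.77; dissipated=0.905
Op 5: GROUND 1: Q1=0; energy lost=31.585
Final charges: Q1=0.00, Q2=13.96, Q3=3.55, Q4=12.00

Answer: 13.96 μC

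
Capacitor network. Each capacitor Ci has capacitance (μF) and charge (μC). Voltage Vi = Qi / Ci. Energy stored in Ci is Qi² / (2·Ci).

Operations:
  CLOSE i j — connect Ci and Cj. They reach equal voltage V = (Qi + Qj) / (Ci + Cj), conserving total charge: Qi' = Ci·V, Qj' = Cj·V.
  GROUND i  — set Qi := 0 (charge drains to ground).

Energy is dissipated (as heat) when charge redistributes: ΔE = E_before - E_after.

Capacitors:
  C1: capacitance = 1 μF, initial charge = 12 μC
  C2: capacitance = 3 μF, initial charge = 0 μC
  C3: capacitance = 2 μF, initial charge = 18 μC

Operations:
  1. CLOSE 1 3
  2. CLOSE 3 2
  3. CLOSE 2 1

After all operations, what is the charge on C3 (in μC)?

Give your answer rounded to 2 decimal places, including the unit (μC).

Initial: C1(1μF, Q=12μC, V=12.00V), C2(3μF, Q=0μC, V=0.00V), C3(2μF, Q=18μC, V=9.00V)
Op 1: CLOSE 1-3: Q_total=30.00, C_total=3.00, V=10.00; Q1=10.00, Q3=20.00; dissipated=3.000
Op 2: CLOSE 3-2: Q_total=20.00, C_total=5.00, V=4.00; Q3=8.00, Q2=12.00; dissipated=60.000
Op 3: CLOSE 2-1: Q_total=22.00, C_total=4.00, V=5.50; Q2=16.50, Q1=5.50; dissipated=13.500
Final charges: Q1=5.50, Q2=16.50, Q3=8.00

Answer: 8.00 μC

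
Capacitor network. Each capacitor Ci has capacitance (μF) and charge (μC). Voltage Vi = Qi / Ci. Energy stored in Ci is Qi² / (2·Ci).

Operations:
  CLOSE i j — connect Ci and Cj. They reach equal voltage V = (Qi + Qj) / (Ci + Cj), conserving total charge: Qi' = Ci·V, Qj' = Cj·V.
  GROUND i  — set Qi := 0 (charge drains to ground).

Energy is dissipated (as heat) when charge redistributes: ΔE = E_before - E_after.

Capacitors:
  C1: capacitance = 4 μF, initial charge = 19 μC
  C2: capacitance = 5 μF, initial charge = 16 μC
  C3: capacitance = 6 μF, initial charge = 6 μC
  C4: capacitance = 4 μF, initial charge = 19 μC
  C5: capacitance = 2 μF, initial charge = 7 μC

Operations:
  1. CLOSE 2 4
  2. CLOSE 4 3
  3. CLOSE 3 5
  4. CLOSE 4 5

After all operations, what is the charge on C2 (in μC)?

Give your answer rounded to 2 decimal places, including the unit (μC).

Answer: 19.44 μC

Derivation:
Initial: C1(4μF, Q=19μC, V=4.75V), C2(5μF, Q=16μC, V=3.20V), C3(6μF, Q=6μC, V=1.00V), C4(4μF, Q=19μC, V=4.75V), C5(2μF, Q=7μC, V=3.50V)
Op 1: CLOSE 2-4: Q_total=35.00, C_total=9.00, V=3.89; Q2=19.44, Q4=15.56; dissipated=2.669
Op 2: CLOSE 4-3: Q_total=21.56, C_total=10.00, V=2.16; Q4=8.62, Q3=12.93; dissipated=10.015
Op 3: CLOSE 3-5: Q_total=19.93, C_total=8.00, V=2.49; Q3=14.95, Q5=4.98; dissipated=1.356
Op 4: CLOSE 4-5: Q_total=13.61, C_total=6.00, V=2.27; Q4=9.07, Q5=4.54; dissipated=0.075
Final charges: Q1=19.00, Q2=19.44, Q3=14.95, Q4=9.07, Q5=4.54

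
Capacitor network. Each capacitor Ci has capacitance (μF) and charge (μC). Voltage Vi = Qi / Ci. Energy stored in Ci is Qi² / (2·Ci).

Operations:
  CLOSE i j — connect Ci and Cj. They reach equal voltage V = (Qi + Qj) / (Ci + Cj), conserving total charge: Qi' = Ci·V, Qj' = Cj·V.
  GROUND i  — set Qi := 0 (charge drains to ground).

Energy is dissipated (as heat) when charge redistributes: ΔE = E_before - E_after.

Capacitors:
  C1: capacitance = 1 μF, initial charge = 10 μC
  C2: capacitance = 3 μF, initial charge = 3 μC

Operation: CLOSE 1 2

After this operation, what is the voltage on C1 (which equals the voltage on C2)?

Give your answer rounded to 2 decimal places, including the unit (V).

Answer: 3.25 V

Derivation:
Initial: C1(1μF, Q=10μC, V=10.00V), C2(3μF, Q=3μC, V=1.00V)
Op 1: CLOSE 1-2: Q_total=13.00, C_total=4.00, V=3.25; Q1=3.25, Q2=9.75; dissipated=30.375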